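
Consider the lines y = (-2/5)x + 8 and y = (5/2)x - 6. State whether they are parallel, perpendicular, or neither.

Slope of line 1: m1 = -2/5
Slope of line 2: m2 = 5/2
Two lines are perpendicular when the product of their slopes is -1 (negative reciprocals).
m1 * m2 = (-2/5) * (5/2) = -1, confirming perpendicularity.

Perpendicular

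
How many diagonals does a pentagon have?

The number of diagonals in an n-gon is n(n - 3)/2.
For n = 5: 5(5 - 3)/2 = 5 × 2 / 2 = 5.

5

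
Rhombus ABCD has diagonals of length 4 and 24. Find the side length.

The diagonals of a rhombus bisect each other at right angles.
Half-diagonals: 4/2 = 2 and 24/2 = 12
side = sqrt(2^2 + 12^2)
side = sqrt(4 + 144)
side = sqrt(148) = 2*sqrt(37)

2*sqrt(37)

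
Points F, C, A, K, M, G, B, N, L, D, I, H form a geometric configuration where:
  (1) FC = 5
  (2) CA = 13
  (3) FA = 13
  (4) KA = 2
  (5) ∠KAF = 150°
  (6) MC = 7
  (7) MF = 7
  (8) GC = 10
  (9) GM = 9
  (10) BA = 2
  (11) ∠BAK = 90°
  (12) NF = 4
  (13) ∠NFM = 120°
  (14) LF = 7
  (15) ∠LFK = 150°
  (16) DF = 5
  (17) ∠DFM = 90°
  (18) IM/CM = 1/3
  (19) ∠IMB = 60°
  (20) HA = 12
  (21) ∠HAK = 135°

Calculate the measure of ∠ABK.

Step 1: By the law of cosines on triangle BAK: BK² = 2² + 2² − 2·2·2·cos(90°) = 8, so BK = 2·√2.
Step 2: By the inverse law of cosines on triangle ABK: cos(∠ABK) = (2² + (2·√2)² − 2²) / (2·2·2·√2) = 8/11.31 = 0.7071, so ∠ABK = 45°.

Therefore, the measure of angle ∠ABK = 45°.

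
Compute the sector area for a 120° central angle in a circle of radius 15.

The full circle has area πr² = π(15)² = 225*pi.
The sector covers 120° out of 360°, a fraction of 1/3.
Sector area = 225*pi × 1/3 = 75*pi.

75*pi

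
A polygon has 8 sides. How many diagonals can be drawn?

Total line segments between 8 vertices = C(8,2) = 28.
Subtract the 8 sides: 28 - 8 = 20 diagonals.

20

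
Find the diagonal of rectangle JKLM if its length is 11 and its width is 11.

d = sqrt(11^2 + 11^2) = sqrt(242) = 11*sqrt(2)

11*sqrt(2)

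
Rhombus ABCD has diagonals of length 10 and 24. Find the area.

Area of a rhombus = (d1 * d2) / 2
Area = (10 * 24) / 2
Area = 240 / 2
Area = 120

120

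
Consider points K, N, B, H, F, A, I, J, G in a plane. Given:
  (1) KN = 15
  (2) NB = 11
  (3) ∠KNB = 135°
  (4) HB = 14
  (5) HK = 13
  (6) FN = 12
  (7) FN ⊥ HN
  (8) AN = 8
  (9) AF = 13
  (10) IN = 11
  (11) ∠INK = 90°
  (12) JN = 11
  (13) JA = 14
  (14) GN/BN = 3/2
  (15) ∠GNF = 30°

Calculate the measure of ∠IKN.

Step 1: By the law of cosines on triangle KNI: KI² = 15² + 11² − 2·15·11·cos(90°) = 346, so KI ≈ 18.6.
Step 2: By the inverse law of cosines on triangle IKN: cos(∠IKN) = (18.6² + 15² − 11²) / (2·18.6·15) = 450/558.03 = 0.8064, so ∠IKN = 36.25°.

Therefore, the measure of angle ∠IKN = 36.25°.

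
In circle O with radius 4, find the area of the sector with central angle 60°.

The full circle has area πr² = π(4)² = 16*pi.
The sector covers 60° out of 360°, a fraction of 1/6.
Sector area = 16*pi × 1/6 = 8*pi/3.

8*pi/3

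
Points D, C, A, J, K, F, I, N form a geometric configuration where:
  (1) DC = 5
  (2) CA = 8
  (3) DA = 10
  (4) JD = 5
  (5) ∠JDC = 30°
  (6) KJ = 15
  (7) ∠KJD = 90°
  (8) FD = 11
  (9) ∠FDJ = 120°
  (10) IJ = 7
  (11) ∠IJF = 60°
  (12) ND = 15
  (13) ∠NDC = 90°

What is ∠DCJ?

Step 1: By the law of cosines on triangle CDJ: CJ² = 5² + 5² − 2·5·5·cos(30°) = 6.7, so CJ ≈ 2.59.
Step 2: By the inverse law of cosines on triangle DCJ: cos(∠DCJ) = (5² + 2.59² − 5²) / (2·5·2.59) = 6.7/25.88 = 0.2588, so ∠DCJ = 75°.

Therefore, the measure of angle ∠DCJ = 75°.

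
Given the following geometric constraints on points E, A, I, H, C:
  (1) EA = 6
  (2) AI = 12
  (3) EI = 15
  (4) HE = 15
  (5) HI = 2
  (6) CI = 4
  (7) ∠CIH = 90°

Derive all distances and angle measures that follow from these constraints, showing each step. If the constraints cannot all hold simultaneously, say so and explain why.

The constraints are consistent.

Step 1: From HI = 2, IC = 4, and ∠HIC = 90°, by the law of cosines:
  HC² = HI² + IC² - 2·HI·IC·cos(90°) = 4 + 16 - 0 = 20
  HC = 2·√5

Step 2: From EA = 6, EI = 15, AI = 12, by the inverse law of cosines:
  cos(∠AEI) = (EA² + EI² - AI²) / (2·EA·EI)
  ∠AEI = 49.46°

Step 3: From EH = 15, EI = 15, HI = 2, by the inverse law of cosines:
  cos(∠HEI) = (EH² + EI² - HI²) / (2·EH·EI)
  ∠HEI = 7.65°

Step 4: From AE = 6, AI = 12, EI = 15, by the inverse law of cosines:
  cos(∠EAI) = (AE² + AI² - EI²) / (2·AE·AI)
  ∠EAI = 108.21°

Step 5: From IA = 12, IE = 15, AE = 6, by the inverse law of cosines:
  cos(∠AIE) = (IA² + IE² - AE²) / (2·IA·IE)
  ∠AIE = 22.33°

Step 6: From IE = 15, IH = 2, EH = 15, by the inverse law of cosines:
  cos(∠EIH) = (IE² + IH² - EH²) / (2·IE·IH)
  ∠EIH = 86.18°

Step 7: From HE = 15, HI = 2, EI = 15, by the inverse law of cosines:
  cos(∠EHI) = (HE² + HI² - EI²) / (2·HE·HI)
  ∠EHI = 86.18°

Step 8: From HC = 2·√5, HI = 2, CI = 4, by the inverse law of cosines:
  cos(∠CHI) = (HC² + HI² - CI²) / (2·HC·HI)
  ∠CHI = 63.43°

Step 9: From CH = 2·√5, CI = 4, HI = 2, by the inverse law of cosines:
  cos(∠HCI) = (CH² + CI² - HI²) / (2·CH·CI)
  ∠HCI = 26.57°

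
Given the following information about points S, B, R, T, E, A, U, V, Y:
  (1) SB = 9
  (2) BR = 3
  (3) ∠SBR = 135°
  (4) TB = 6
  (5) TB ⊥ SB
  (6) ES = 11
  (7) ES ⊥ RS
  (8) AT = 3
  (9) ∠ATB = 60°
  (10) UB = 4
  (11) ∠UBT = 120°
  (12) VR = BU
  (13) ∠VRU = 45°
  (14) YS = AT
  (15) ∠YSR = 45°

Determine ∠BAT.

Step 1: By the law of cosines on triangle ATB: AB² = 3² + 6² − 2·3·6·cos(60°) = 27, so AB = 3·√3.
Step 2: By the inverse law of cosines on triangle BAT: cos(∠BAT) = ((3·√3)² + 3² − 6²) / (2·3·√3·3) = 0/31.18 = 0, so ∠BAT = 90°.

Therefore, the measure of angle ∠BAT = 90°.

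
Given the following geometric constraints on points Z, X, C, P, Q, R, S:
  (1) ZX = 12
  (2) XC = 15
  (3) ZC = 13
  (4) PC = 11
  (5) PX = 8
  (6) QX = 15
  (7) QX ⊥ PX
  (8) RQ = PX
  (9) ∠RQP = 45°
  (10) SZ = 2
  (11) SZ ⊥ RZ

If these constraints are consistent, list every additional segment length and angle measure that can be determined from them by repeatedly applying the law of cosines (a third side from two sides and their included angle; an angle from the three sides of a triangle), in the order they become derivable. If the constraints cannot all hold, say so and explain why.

The constraints are consistent. Derivable facts, in order:
After 1 step:
- PQ = 17
- ∠CPX = 103.14°
- ∠CXP = 45.57°
- ∠CXZ = 56.25°
- ∠CZX = 73.62°
- ∠PCX = 31.29°
- ∠XCZ = 50.13°
After 2 steps:
- PR ≈ 12.68
- ∠PQX = 28.07°
- ∠QPX = 61.93°
After 3 steps:
- ∠PRQ = 108.49°
- ∠QPR = 26.51°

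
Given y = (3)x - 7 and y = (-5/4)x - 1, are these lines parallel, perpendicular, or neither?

Slope of line 1: m1 = 3
Slope of line 2: m2 = -5/4
m1 != m2 (3 != -5/4), so not parallel.
m1 * m2 = (3) * (-5/4) = -15/4 != -1, so not perpendicular.
The lines are neither parallel nor perpendicular.

Neither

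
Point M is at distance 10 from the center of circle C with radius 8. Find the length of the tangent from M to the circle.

Let T be the point of tangency. Then CT ⊥ MT (radius ⊥ tangent).
In right triangle CTM: CM² = CT² + MT²
10² = 8² + MT²
MT² = 36, MT = 6

6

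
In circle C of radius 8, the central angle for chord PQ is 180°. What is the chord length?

Drop a perpendicular from the center to the chord, bisecting both the chord and the central angle.
Each half-chord = r sin(θ/2) = 8 sin(90°).
The full chord = 2 × 8 × sin(90°) = 16.

16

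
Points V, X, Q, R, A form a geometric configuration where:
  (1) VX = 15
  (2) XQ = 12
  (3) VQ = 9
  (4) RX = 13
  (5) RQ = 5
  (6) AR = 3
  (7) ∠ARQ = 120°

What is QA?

Step 1: By the law of cosines on triangle QRA: QA² = 5² + 3² − 2·5·3·cos(120°) = 49, so QA = 7.

Therefore, the length of QA = 7.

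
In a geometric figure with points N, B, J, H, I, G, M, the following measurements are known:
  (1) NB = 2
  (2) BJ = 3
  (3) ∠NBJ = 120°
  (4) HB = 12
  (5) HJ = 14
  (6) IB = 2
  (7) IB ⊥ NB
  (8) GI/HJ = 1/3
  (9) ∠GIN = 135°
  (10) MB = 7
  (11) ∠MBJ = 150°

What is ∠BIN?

Step 1: By the law of cosines on triangle IBN: IN² = 2² + 2² − 2·2·2·cos(90°) = 8, so IN = 2·√2.
Step 2: By the inverse law of cosines on triangle BIN: cos(∠BIN) = (2² + (2·√2)² − 2²) / (2·2·2·√2) = 8/11.31 = 0.7071, so ∠BIN = 45°.

Therefore, the measure of angle ∠BIN = 45°.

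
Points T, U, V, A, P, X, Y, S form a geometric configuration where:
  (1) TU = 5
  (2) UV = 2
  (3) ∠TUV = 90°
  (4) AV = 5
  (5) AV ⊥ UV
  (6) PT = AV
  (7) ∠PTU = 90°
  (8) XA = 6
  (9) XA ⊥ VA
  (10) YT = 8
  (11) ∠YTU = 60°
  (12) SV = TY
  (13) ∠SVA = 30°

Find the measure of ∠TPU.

From the given relations: PT = AV = 5.
Step 1: By the law of cosines on triangle PTU: PU² = 5² + 5² − 2·5·5·cos(90°) = 50, so PU = 5·√2.
Step 2: By the inverse law of cosines on triangle TPU: cos(∠TPU) = (5² + (5·√2)² − 5²) / (2·5·5·√2) = 50/70.71 = 0.7071, so ∠TPU = 45°.

Therefore, the measure of angle ∠TPU = 45°.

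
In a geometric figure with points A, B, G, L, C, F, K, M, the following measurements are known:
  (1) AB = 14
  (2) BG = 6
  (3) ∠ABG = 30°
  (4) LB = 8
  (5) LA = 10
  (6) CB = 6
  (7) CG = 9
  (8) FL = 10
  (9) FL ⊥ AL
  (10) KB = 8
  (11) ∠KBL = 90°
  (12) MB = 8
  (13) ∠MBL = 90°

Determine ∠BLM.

Step 1: By the law of cosines on triangle LBM: LM² = 8² + 8² − 2·8·8·cos(90°) = 128, so LM = 8·√2.
Step 2: By the inverse law of cosines on triangle BLM: cos(∠BLM) = (8² + (8·√2)² − 8²) / (2·8·8·√2) = 128/181.02 = 0.7071, so ∠BLM = 45°.

Therefore, the measure of angle ∠BLM = 45°.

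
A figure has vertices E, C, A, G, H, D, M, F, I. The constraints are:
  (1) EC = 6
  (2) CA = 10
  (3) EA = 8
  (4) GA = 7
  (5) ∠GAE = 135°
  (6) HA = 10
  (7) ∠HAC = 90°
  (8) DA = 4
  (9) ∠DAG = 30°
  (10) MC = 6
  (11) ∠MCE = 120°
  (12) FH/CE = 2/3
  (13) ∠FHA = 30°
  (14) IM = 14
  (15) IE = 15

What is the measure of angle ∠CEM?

Step 1: By the law of cosines on triangle ECM: EM² = 6² + 6² − 2·6·6·cos(120°) = 108, so EM = 6·√3.
Step 2: By the inverse law of cosines on triangle CEM: cos(∠CEM) = (6² + (6·√3)² − 6²) / (2·6·6·√3) = 108/124.71 = 0.866, so ∠CEM = 30°.

Therefore, the measure of angle ∠CEM = 30°.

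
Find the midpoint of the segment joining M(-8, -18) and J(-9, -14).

The midpoint is the point halfway along the segment.
Move half the horizontal distance: -8 + (-9 - -8)/2 = -8 + -1/2 = -17/2
Move half the vertical distance: -18 + (-14 - -18)/2 = -18 + 4/2 = -16
Midpoint = (-17/2, -16)

(-17/2, -16)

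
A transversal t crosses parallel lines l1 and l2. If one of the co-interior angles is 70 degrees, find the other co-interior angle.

Co-interior (same-side interior) angles are between the parallel lines on the same side of the transversal.
Unlike corresponding or alternate interior angles, they are supplementary rather than equal.
So the angle = 180 - 70 = 110 degrees.

110 degrees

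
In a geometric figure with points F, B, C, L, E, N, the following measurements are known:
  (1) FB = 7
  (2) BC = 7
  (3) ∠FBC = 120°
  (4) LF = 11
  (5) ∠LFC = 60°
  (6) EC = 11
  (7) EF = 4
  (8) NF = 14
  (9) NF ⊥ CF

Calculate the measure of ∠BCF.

Step 1: By the law of cosines on triangle CBF: CF² = 7² + 7² − 2·7·7·cos(120°) = 147, so CF = 7·√3.
Step 2: By the inverse law of cosines on triangle BCF: cos(∠BCF) = (7² + (7·√3)² − 7²) / (2·7·7·√3) = 147/169.74 = 0.866, so ∠BCF = 30°.

Therefore, the measure of angle ∠BCF = 30°.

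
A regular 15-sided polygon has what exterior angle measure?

Each exterior angle of a regular n-gon is 360 / n.
For n = 15: 360 / 15 = 24 degrees.

24 degrees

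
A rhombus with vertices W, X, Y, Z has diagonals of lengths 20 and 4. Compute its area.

Area of a rhombus = (d1 * d2) / 2
Area = (20 * 4) / 2
Area = 80 / 2
Area = 40

40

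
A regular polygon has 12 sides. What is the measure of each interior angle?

Each interior angle of a regular n-gon is (n - 2) * 180 / n.
For n = 12: (12 - 2) * 180 / 12 = 1800/12 = 150 degrees.

150 degrees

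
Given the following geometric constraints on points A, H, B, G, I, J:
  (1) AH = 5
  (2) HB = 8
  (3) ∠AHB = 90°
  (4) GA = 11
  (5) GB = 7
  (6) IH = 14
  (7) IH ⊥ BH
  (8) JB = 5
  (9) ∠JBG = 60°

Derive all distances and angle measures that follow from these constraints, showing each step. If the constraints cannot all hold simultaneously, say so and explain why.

The constraints are consistent.

Step 1: From AH = 5, HB = 8, and ∠AHB = 90°, by the law of cosines:
  AB² = AH² + HB² - 2·AH·HB·cos(90°) = 25 + 64 - 0 = 89
  AB = √89

Step 2: From BH = 8, HI = 14, and ∠BHI = 90°, by the law of cosines:
  BI² = BH² + HI² - 2·BH·HI·cos(90°) = 64 + 196 - 0 = 260
  BI = 2·√65

Step 3: From GB = 7, BJ = 5, and ∠GBJ = 60°, by the law of cosines:
  GJ² = GB² + BJ² - 2·GB·BJ·cos(60°) = 49 + 25 - 35 = 39
  GJ = √39

Step 4: From AB = √89, AG = 11, BG = 7, by the inverse law of cosines:
  cos(∠BAG) = (AB² + AG² - BG²) / (2·AB·AG)
  ∠BAG = 39.13°

Step 5: From AB = √89, AH = 5, BH = 8, by the inverse law of cosines:
  cos(∠BAH) = (AB² + AH² - BH²) / (2·AB·AH)
  ∠BAH = 57.99°

Step 6: From BA = √89, BG = 7, AG = 11, by the inverse law of cosines:
  cos(∠ABG) = (BA² + BG² - AG²) / (2·BA·BG)
  ∠ABG = 82.6°

Step 7: From BA = √89, BH = 8, AH = 5, by the inverse law of cosines:
  cos(∠ABH) = (BA² + BH² - AH²) / (2·BA·BH)
  ∠ABH = 32.01°

Step 8: From BH = 8, BI = 2·√65, HI = 14, by the inverse law of cosines:
  cos(∠HBI) = (BH² + BI² - HI²) / (2·BH·BI)
  ∠HBI = 60.26°

Step 9: From GA = 11, GB = 7, AB = √89, by the inverse law of cosines:
  cos(∠AGB) = (GA² + GB² - AB²) / (2·GA·GB)
  ∠AGB = 58.27°

Step 10: From GB = 7, GJ = √39, BJ = 5, by the inverse law of cosines:
  cos(∠BGJ) = (GB² + GJ² - BJ²) / (2·GB·GJ)
  ∠BGJ = 43.9°

Step 11: From IB = 2·√65, IH = 14, BH = 8, by the inverse law of cosines:
  cos(∠BIH) = (IB² + IH² - BH²) / (2·IB·IH)
  ∠BIH = 29.74°

Step 12: From JB = 5, JG = √39, BG = 7, by the inverse law of cosines:
  cos(∠BJG) = (JB² + JG² - BG²) / (2·JB·JG)
  ∠BJG = 76.1°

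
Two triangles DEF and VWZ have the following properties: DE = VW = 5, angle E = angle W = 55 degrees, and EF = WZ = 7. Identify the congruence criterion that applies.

The given information provides:
DE = VW = 5, angle E = angle W = 55 degrees, and EF = WZ = 7
This matches the SAS congruence theorem.
Two pairs of corresponding sides and the included angle are equal (Side-Angle-Side).

SAS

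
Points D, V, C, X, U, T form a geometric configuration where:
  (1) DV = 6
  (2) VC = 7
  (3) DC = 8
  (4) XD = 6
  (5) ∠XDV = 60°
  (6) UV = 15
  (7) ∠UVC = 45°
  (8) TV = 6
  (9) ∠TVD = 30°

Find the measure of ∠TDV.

Step 1: By the law of cosines on triangle DVT: DT² = 6² + 6² − 2·6·6·cos(30°) = 9.65, so DT ≈ 3.11.
Step 2: By the inverse law of cosines on triangle TDV: cos(∠TDV) = (3.11² + 6² − 6²) / (2·3.11·6) = 9.65/37.27 = 0.2588, so ∠TDV = 75°.

Therefore, the measure of angle ∠TDV = 75°.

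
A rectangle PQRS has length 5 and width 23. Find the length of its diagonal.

d = sqrt(5^2 + 23^2) = sqrt(554)

sqrt(554)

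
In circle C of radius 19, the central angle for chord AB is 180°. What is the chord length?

Chord = 2(19) sin(90°) = 38

38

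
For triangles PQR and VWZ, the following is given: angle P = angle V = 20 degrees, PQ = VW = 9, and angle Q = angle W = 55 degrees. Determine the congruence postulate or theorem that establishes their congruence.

The given information provides:
angle P = angle V = 20 degrees, PQ = VW = 9, and angle Q = angle W = 55 degrees
This matches the ASA congruence theorem.
Two pairs of corresponding angles and the included side are equal (Angle-Side-Angle).

ASA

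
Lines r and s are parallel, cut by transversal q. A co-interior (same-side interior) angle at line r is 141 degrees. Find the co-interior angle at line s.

Co-interior angles sum to 180: 180 - 141 = 39 degrees.

39 degrees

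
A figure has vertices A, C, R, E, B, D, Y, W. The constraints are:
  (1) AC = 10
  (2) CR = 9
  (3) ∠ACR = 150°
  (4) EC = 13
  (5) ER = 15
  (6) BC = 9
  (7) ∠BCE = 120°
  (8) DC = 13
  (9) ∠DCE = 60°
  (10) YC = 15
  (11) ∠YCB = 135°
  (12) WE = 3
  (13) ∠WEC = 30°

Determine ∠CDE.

Step 1: By the law of cosines on triangle DCE: DE² = 13² + 13² − 2·13·13·cos(60°) = 169, so DE = 13.
Step 2: By the inverse law of cosines on triangle CDE: cos(∠CDE) = (13² + 13² − 13²) / (2·13·13) = 169/338 = 0.5, so ∠CDE = 60°.

Therefore, the measure of angle ∠CDE = 60°.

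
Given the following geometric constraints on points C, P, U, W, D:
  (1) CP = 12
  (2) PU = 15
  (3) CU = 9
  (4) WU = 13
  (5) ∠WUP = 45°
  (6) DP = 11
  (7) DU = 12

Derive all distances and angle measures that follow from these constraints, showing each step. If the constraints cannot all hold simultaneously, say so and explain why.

The constraints are consistent.

Step 1: From PU = 15, UW = 13, and ∠PUW = 45°, by the law of cosines:
  PW² = PU² + UW² - 2·PU·UW·cos(45°) = 225 + 169 - 275.8 = 118.2
  PW ≈ 10.87

Step 2: From CP = 12, CU = 9, PU = 15, by the inverse law of cosines:
  cos(∠PCU) = (CP² + CU² - PU²) / (2·CP·CU)
  ∠PCU = 90°

Step 3: From PC = 12, PU = 15, CU = 9, by the inverse law of cosines:
  cos(∠CPU) = (PC² + PU² - CU²) / (2·PC·PU)
  ∠CPU = 36.87°

Step 4: From PD = 11, PU = 15, DU = 12, by the inverse law of cosines:
  cos(∠DPU) = (PD² + PU² - DU²) / (2·PD·PU)
  ∠DPU = 52.26°

Step 5: From UC = 9, UP = 15, CP = 12, by the inverse law of cosines:
  cos(∠CUP) = (UC² + UP² - CP²) / (2·UC·UP)
  ∠CUP = 53.13°

Step 6: From UD = 12, UP = 15, DP = 11, by the inverse law of cosines:
  cos(∠DUP) = (UD² + UP² - DP²) / (2·UD·UP)
  ∠DUP = 46.46°

Step 7: From DP = 11, DU = 12, PU = 15, by the inverse law of cosines:
  cos(∠PDU) = (DP² + DU² - PU²) / (2·DP·DU)
  ∠PDU = 81.29°

Step 8: From PU = 15, PW = 10.87, UW = 13, by the inverse law of cosines:
  cos(∠UPW) = (PU² + PW² - UW²) / (2·PU·PW)
  ∠UPW = 57.72°

Step 9: From WP = 10.87, WU = 13, PU = 15, by the inverse law of cosines:
  cos(∠PWU) = (WP² + WU² - PU²) / (2·WP·WU)
  ∠PWU = 77.28°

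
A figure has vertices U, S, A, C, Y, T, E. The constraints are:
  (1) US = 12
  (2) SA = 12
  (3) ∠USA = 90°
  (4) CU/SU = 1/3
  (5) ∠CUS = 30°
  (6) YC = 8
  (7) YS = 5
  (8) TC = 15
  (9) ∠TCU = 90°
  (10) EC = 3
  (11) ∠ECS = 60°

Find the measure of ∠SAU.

Step 1: By the law of cosines on triangle ASU: AU² = 12² + 12² − 2·12·12·cos(90°) = 288, so AU = 12·√2.
Step 2: By the inverse law of cosines on triangle SAU: cos(∠SAU) = (12² + (12·√2)² − 12²) / (2·12·12·√2) = 288/407.29 = 0.7071, so ∠SAU = 45°.

Therefore, the measure of angle ∠SAU = 45°.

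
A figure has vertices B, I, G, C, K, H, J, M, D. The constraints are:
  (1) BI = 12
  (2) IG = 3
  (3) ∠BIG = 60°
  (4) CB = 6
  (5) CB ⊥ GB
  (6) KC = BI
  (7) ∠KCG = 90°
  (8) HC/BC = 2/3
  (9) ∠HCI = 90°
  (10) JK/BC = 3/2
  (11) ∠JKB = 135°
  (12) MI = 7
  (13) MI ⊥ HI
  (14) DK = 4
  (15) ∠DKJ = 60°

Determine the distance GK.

From the given relations: KC = BI = 12.
Step 1: By the law of cosines on triangle BIG: BG² = 12² + 3² − 2·12·3·cos(60°) = 117, so BG = 3·√13.
Step 2: By the law of cosines on triangle CBG: CG² = 6² + (3·√13)² − 2·6·3·√13·cos(90°) = 153, so CG = 3·√17.
Step 3: By the law of cosines on triangle GCK: GK² = (3·√17)² + 12² − 2·3·√17·12·cos(90°) = 297, so GK = 3·√33.

Therefore, the length of GK = 3·√33.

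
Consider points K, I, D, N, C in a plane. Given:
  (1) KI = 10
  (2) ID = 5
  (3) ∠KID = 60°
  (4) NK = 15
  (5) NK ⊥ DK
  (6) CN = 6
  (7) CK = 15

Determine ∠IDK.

Step 1: By the law of cosines on triangle DIK: DK² = 5² + 10² − 2·5·10·cos(60°) = 75, so DK = 5·√3.
Step 2: By the inverse law of cosines on triangle IDK: cos(∠IDK) = (5² + (5·√3)² − 10²) / (2·5·5·√3) = 0/86.6 = 0, so ∠IDK = 90°.

Therefore, the measure of angle ∠IDK = 90°.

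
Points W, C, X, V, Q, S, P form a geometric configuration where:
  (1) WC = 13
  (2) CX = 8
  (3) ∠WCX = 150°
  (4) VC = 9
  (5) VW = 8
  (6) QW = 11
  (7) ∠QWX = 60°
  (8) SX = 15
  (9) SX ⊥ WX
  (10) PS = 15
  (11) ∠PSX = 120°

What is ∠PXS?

Step 1: By the law of cosines on triangle XSP: XP² = 15² + 15² − 2·15·15·cos(120°) = 675, so XP = 15·√3.
Step 2: By the inverse law of cosines on triangle PXS: cos(∠PXS) = ((15·√3)² + 15² − 15²) / (2·15·√3·15) = 675/779.42 = 0.866, so ∠PXS = 30°.

Therefore, the measure of angle ∠PXS = 30°.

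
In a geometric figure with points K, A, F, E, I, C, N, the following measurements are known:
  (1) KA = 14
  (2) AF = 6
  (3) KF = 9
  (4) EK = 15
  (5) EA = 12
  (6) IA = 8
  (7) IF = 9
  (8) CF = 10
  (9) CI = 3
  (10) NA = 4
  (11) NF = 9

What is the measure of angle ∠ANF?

Step 1: By the inverse law of cosines on triangle ANF: cos(∠ANF) = (4² + 9² − 6²) / (2·4·9) = 61/72 = 0.8472, so ∠ANF = 32.09°.

Therefore, the measure of angle ∠ANF = 32.09°.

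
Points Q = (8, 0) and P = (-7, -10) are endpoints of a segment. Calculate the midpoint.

The midpoint is the point halfway along the segment.
Move half the horizontal distance: 8 + (-7 - 8)/2 = 8 + -15/2 = 1/2
Move half the vertical distance: 0 + (-10 - 0)/2 = 0 + -10/2 = -5
Midpoint = (1/2, -5)

(1/2, -5)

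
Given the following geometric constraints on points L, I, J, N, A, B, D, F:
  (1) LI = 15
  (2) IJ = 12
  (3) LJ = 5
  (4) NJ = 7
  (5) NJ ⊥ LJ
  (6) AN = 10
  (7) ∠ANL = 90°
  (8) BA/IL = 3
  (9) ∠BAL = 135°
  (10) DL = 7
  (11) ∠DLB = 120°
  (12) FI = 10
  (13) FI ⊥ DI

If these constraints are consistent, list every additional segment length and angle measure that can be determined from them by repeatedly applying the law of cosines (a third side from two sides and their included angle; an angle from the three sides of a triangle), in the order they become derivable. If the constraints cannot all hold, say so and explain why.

The constraints are consistent. Derivable facts, in order:
After 1 step:
- LN = √74
- ∠IJL = 117.82°
- ∠ILJ = 45.04°
- ∠JIL = 17.15°
After 2 steps:
- LA = √174
- ∠JLN = 54.46°
- ∠JNL = 35.54°
After 3 steps:
- LB ≈ 55.12
- ∠ALN = 49.3°
- ∠LAN = 40.7°
After 4 steps:
- BD ≈ 58.93
- ∠ABL = 9.74°
- ∠ALB = 35.26°
After 5 steps:
- ∠BDL = 54.1°
- ∠DBL = 5.9°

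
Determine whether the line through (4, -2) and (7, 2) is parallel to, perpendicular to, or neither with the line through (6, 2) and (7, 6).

Slope of line 1: m1 = (2 - -2)/(7 - 4) = 4/3 = 4/3
Slope of line 2: m2 = (6 - 2)/(7 - 6) = 4/1 = 4
m1 != m2 (4/3 != 4), so not parallel.
m1 * m2 = (4/3) * (4) = 16/3 != -1, so not perpendicular.
The lines are neither parallel nor perpendicular.

Neither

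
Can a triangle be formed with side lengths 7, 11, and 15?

Yes.
The triangle inequality requires that the sum of any two sides exceeds the third.
Here 7 + 11 = 18 > 15, so the condition is met.

Yes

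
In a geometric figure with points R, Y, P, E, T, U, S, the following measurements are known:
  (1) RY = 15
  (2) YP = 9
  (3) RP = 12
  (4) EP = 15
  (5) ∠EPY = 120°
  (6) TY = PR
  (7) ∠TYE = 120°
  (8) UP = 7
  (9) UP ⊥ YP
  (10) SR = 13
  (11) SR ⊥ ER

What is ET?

From the given relations: TY = PR = 12.
Step 1: By the law of cosines on triangle EPY: EY² = 15² + 9² − 2·15·9·cos(120°) = 441, so EY = 21.
Step 2: By the law of cosines on triangle EYT: ET² = 21² + 12² − 2·21·12·cos(120°) = 837, so ET = 3·√93.

Therefore, the length of ET = 3·√93.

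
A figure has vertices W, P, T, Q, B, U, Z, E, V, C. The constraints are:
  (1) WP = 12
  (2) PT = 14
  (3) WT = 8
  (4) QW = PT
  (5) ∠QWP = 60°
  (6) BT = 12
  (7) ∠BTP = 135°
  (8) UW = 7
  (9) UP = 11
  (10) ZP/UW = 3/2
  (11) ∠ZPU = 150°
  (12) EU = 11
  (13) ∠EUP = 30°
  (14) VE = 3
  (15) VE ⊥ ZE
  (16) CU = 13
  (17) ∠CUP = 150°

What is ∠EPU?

Step 1: By the law of cosines on triangle PUE: PE² = 11² + 11² − 2·11·11·cos(30°) = 32.42, so PE ≈ 5.69.
Step 2: By the inverse law of cosines on triangle EPU: cos(∠EPU) = (5.69² + 11² − 11²) / (2·5.69·11) = 32.42/125.27 = 0.2588, so ∠EPU = 75°.

Therefore, the measure of angle ∠EPU = 75°.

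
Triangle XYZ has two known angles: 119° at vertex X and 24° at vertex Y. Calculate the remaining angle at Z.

Let angle Z = x. Then 119 + 24 + x = 180.
x = 180 - 143 = 37 degrees.

37 degrees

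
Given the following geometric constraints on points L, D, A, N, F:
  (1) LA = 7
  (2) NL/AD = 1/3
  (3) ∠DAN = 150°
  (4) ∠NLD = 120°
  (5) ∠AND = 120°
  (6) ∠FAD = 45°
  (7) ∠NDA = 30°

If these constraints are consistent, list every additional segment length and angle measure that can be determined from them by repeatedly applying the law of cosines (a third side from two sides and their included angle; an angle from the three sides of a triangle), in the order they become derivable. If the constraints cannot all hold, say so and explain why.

These constraints are not satisfiable: (3), (5) and (7) are the three interior angles of triangle DAN, which must sum to 180°, but 150° + 120° + 30° = 300°. No planar figure meets all of them, so nothing further can be derived.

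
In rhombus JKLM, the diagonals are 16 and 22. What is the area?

The diagonals of a rhombus divide it into four right triangles.
Each triangle has legs 16/ 2 = 8 and 22/2 = 11, so each has area (1/2)*8*11 = 44.
Four such triangles give total area = (d1 * d2) / 2 = 176.

176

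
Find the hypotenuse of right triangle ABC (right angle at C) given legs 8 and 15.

AB = sqrt(8^2 + 15^2) = sqrt(289) = 17

17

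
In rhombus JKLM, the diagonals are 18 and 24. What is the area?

Area = (18 * 24) / 2 = 432 / 2 = 216

216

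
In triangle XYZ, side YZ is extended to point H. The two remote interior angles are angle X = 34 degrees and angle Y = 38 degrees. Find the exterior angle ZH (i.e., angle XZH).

The interior angle at Z is 180 - 34 - 38 = 108 degrees.
The exterior angle and interior angle at Z are supplementary:
Exterior angle = 180 - 108 = 72 degrees.

72 degrees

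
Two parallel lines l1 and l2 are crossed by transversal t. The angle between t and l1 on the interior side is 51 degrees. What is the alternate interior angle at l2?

Alternate interior angles lie on opposite sides of the transversal, between the parallel lines.
By the alternate interior angle theorem, they are equal: 51 degrees.

51 degrees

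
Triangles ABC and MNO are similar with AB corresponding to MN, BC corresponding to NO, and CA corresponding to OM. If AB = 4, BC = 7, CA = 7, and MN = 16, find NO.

Since the triangles are similar, the ratio of corresponding sides is constant.
Scale factor k = MN / AB = 16 / 4 = 4
NO = k * BC = 4 * 7 = 28

28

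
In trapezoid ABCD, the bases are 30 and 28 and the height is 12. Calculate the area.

Area = (30 + 28) * 12 / 2 = 696 / 2 = 348

348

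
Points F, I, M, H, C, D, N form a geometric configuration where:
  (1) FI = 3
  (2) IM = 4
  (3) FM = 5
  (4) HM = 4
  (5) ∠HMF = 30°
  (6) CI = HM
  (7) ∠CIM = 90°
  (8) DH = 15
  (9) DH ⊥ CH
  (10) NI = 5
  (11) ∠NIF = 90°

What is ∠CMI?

From the given relations: CI = HM = 4.
Step 1: By the law of cosines on triangle MIC: MC² = 4² + 4² − 2·4·4·cos(90°) = 32, so MC = 4·√2.
Step 2: By the inverse law of cosines on triangle CMI: cos(∠CMI) = ((4·√2)² + 4² − 4²) / (2·4·√2·4) = 32/45.25 = 0.7071, so ∠CMI = 45°.

Therefore, the measure of angle ∠CMI = 45°.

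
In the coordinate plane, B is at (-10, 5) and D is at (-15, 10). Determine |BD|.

d = sqrt((-15 - -10)^2 + (10 - 5)^2)
d = sqrt(-5^2 + 5^2)
d = sqrt(25 + 25)
d = sqrt(50) = 5*sqrt(2)

5*sqrt(2)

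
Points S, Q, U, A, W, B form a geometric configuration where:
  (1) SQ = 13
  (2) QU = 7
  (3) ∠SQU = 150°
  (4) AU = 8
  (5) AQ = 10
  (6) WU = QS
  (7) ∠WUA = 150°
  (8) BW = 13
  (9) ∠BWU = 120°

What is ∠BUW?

From the given relations: WU = QS = 13.
Step 1: By the law of cosines on triangle UWB: UB² = 13² + 13² − 2·13·13·cos(120°) = 507, so UB = 13·√3.
Step 2: By the inverse law of cosines on triangle BUW: cos(∠BUW) = ((13·√3)² + 13² − 13²) / (2·13·√3·13) = 507/585.43 = 0.866, so ∠BUW = 30°.

Therefore, the measure of angle ∠BUW = 30°.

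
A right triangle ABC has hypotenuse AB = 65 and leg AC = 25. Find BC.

Rearranging the Pythagorean theorem to solve for the unknown leg:
leg^2 = hypotenuse^2 - known_leg^2 = 4225 - 625 = 3600
leg = sqrt(3600) = 60.

60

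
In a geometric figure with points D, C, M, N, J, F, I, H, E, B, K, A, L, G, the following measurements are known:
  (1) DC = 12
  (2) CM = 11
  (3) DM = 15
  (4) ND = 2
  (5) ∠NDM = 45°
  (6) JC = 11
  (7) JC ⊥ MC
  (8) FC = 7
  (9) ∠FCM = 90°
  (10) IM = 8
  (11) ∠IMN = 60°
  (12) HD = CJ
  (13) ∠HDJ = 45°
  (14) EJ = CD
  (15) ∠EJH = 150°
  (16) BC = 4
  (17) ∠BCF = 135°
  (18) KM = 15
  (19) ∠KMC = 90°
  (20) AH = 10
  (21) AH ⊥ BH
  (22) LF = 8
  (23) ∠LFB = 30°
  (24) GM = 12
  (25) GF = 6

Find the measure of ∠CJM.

Step 1: By the law of cosines on triangle JCM: JM² = 11² + 11² − 2·11·11·cos(90°) = 242, so JM = 11·√2.
Step 2: By the inverse law of cosines on triangle CJM: cos(∠CJM) = (11² + (11·√2)² − 11²) / (2·11·11·√2) = 242/342.24 = 0.7071, so ∠CJM = 45°.

Therefore, the measure of angle ∠CJM = 45°.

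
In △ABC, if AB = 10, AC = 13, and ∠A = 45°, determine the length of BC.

By the law of cosines: BC^2 = AB^2 + AC^2 - 2*AB*AC*cos(A)
BC^2 = 10^2 + 13^2 - 2*10*13*cos(45°)
BC^2 = 100 + 169 - 260*(sqrt(2)/2)
BC^2 = 269 - 130*sqrt(2)
BC = sqrt(269 - 130*sqrt(2))

sqrt(269 - 130*sqrt(2))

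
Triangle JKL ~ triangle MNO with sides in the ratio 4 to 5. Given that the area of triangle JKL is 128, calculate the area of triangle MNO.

The ratio of areas of similar triangles = (side ratio)^2.
Side ratio = 4:5, so area ratio = 16:25.
Area of MNO / Area of JKL = 25/16
Area of MNO = 128 * 25/16 = 200

200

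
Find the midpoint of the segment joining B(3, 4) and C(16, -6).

The midpoint is the point halfway along the segment.
Move half the horizontal distance: 3 + (16 - 3)/2 = 3 + 13/2 = 19/2
Move half the vertical distance: 4 + (-6 - 4)/2 = 4 + -10/2 = -1
Midpoint = (19/2, -1)

(19/2, -1)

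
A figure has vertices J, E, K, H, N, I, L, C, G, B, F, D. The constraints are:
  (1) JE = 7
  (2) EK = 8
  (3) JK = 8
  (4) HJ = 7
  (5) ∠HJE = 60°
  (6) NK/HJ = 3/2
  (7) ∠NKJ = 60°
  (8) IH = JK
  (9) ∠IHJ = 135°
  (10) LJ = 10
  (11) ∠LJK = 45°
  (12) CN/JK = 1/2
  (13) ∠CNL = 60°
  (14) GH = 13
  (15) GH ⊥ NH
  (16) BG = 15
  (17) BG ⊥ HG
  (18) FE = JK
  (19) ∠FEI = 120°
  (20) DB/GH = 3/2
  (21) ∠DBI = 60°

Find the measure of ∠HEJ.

Step 1: By the law of cosines on triangle EJH: EH² = 7² + 7² − 2·7·7·cos(60°) = 49, so EH = 7.
Step 2: By the inverse law of cosines on triangle HEJ: cos(∠HEJ) = (7² + 7² − 7²) / (2·7·7) = 49/98 = 0.5, so ∠HEJ = 60°.

Therefore, the measure of angle ∠HEJ = 60°.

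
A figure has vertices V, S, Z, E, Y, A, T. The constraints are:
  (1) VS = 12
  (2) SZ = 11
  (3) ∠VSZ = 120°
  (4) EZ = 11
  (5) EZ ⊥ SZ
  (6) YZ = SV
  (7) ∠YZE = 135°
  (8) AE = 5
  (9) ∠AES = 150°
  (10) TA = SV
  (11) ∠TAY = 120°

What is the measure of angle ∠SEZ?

Step 1: By the law of cosines on triangle EZS: ES² = 11² + 11² − 2·11·11·cos(90°) = 242, so ES = 11·√2.
Step 2: By the inverse law of cosines on triangle SEZ: cos(∠SEZ) = ((11·√2)² + 11² − 11²) / (2·11·√2·11) = 242/342.24 = 0.7071, so ∠SEZ = 45°.

Therefore, the measure of angle ∠SEZ = 45°.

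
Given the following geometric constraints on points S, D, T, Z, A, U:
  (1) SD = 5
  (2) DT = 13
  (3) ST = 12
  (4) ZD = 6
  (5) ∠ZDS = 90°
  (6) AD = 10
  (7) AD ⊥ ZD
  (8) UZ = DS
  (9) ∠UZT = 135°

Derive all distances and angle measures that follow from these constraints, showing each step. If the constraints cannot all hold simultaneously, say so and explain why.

The constraints are consistent.

From the given relations:
  UZ = DS = 5

Step 1: From SD = 5, DZ = 6, and ∠SDZ = 90°, by the law of cosines:
  SZ² = SD² + DZ² - 2·SD·DZ·cos(90°) = 25 + 36 - 0 = 61
  SZ = √61

Step 2: From ZD = 6, DA = 10, and ∠ZDA = 90°, by the law of cosines:
  ZA² = ZD² + DA² - 2·ZD·DA·cos(90°) = 36 + 100 - 0 = 136
  ZA = 2·√34

Step 3: From SD = 5, ST = 12, DT = 13, by the inverse law of cosines:
  cos(∠DST) = (SD² + ST² - DT²) / (2·SD·ST)
  ∠DST = 90°

Step 4: From DS = 5, DT = 13, ST = 12, by the inverse law of cosines:
  cos(∠SDT) = (DS² + DT² - ST²) / (2·DS·DT)
  ∠SDT = 67.38°

Step 5: From TD = 13, TS = 12, DS = 5, by the inverse law of cosines:
  cos(∠DTS) = (TD² + TS² - DS²) / (2·TD·TS)
  ∠DTS = 22.62°

Step 6: From SD = 5, SZ = √61, DZ = 6, by the inverse law of cosines:
  cos(∠DSZ) = (SD² + SZ² - DZ²) / (2·SD·SZ)
  ∠DSZ = 50.19°

Step 7: From ZA = 2·√34, ZD = 6, AD = 10, by the inverse law of cosines:
  cos(∠AZD) = (ZA² + ZD² - AD²) / (2·ZA·ZD)
  ∠AZD = 59.04°

Step 8: From ZD = 6, ZS = √61, DS = 5, by the inverse law of cosines:
  cos(∠DZS) = (ZD² + ZS² - DS²) / (2·ZD·ZS)
  ∠DZS = 39.81°

Step 9: From AD = 10, AZ = 2·√34, DZ = 6, by the inverse law of cosines:
  cos(∠DAZ) = (AD² + AZ² - DZ²) / (2·AD·AZ)
  ∠DAZ = 30.96°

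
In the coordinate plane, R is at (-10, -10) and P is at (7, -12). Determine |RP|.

d = sqrt((17)^2 + (-2)^2) = sqrt(293)

sqrt(293)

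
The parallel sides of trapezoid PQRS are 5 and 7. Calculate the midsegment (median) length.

midsegment = (5 + 7) / 2 = 12 / 2 = 6

6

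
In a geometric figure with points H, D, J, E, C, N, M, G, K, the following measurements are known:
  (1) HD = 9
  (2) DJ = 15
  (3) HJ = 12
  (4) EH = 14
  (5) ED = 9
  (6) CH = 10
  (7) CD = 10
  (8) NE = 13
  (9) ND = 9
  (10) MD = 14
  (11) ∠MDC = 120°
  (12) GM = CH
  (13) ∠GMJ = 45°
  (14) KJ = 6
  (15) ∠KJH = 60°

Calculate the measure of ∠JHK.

Step 1: By the law of cosines on triangle HJK: HK² = 12² + 6² − 2·12·6·cos(60°) = 108, so HK = 6·√3.
Step 2: By the inverse law of cosines on triangle JHK: cos(∠JHK) = (12² + (6·√3)² − 6²) / (2·12·6·√3) = 216/249.42 = 0.866, so ∠JHK = 30°.

Therefore, the measure of angle ∠JHK = 30°.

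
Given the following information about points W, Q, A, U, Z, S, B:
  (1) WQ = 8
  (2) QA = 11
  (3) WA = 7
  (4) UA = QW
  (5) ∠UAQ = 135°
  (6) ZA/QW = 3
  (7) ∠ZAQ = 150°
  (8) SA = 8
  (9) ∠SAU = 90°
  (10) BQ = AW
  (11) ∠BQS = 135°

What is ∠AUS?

From the given relations: UA = QW = 8.
Step 1: By the law of cosines on triangle UAS: US² = 8² + 8² − 2·8·8·cos(90°) = 128, so US = 8·√2.
Step 2: By the inverse law of cosines on triangle AUS: cos(∠AUS) = (8² + (8·√2)² − 8²) / (2·8·8·√2) = 128/181.02 = 0.7071, so ∠AUS = 45°.

Therefore, the measure of angle ∠AUS = 45°.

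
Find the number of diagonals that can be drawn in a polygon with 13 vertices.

Total line segments between 13 vertices = C(13,2) = 78.
Subtract the 13 sides: 78 - 13 = 65 diagonals.

65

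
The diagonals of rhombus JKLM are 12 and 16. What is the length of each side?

The diagonals of a rhombus bisect each other at right angles.
Half-diagonals: 12/2 = 6 and 16/2 = 8
side = sqrt(6^2 + 8^2)
side = sqrt(36 + 64)
side = sqrt(100) = 10

10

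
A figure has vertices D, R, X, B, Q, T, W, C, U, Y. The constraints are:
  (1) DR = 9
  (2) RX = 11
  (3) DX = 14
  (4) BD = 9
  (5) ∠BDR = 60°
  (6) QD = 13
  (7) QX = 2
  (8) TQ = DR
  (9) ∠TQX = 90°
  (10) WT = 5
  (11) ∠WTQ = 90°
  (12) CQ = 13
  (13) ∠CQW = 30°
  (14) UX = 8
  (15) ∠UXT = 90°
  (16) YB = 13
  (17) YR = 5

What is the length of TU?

From the given relations: TQ = DR = 9.
Step 1: By the law of cosines on triangle XQT: XT² = 2² + 9² − 2·2·9·cos(90°) = 85, so XT = √85.
Step 2: By the law of cosines on triangle TXU: TU² = √85² + 8² − 2·√85·8·cos(90°) = 149, so TU = √149.

Therefore, the length of TU = √149.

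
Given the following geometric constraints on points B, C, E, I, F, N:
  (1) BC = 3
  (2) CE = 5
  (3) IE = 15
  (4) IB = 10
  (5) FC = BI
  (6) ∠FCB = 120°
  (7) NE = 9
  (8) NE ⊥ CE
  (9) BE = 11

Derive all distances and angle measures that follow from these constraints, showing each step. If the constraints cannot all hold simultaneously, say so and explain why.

These constraints are not satisfiable: by the triangle inequality in triangle CBE, (1) BC = 3 and (2) CE = 5 force BE ≤ 3 + 5 = 8, but (9) says BE = 11. No planar figure meets all of them, so nothing further can be derived.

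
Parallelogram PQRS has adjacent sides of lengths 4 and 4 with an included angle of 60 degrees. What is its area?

The area of a parallelogram equals the product of two adjacent sides times the sine of the included angle.
This is because the height equals 4 * sin(60°) = 2*sqrt(3).
Area = 4 * 2*sqrt(3) = 8*sqrt(3)

8*sqrt(3)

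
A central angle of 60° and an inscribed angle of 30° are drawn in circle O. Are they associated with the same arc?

By the inscribed angle theorem, if both angles subtend the same arc, the inscribed angle must be half the central angle.
Half of 60° = 30°, which equals the given inscribed angle of 30°.
Therefore, yes, they correspond to the same arc.

Yes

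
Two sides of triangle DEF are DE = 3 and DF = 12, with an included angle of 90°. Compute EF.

Since angle D = 90°, this is a right triangle and the law of cosines reduces to the Pythagorean theorem.
EF^2 = 3^2 + 12^2 = 153
EF = 3*sqrt(17)

3*sqrt(17)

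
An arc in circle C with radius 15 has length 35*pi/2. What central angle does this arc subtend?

Arc length L = 2πr × θ/360, so θ = 360L / (2πr).
θ = 360 × 35*pi/2 / (2π × 15)
θ = 210°
θ = 210°

210°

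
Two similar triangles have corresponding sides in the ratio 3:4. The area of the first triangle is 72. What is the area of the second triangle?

Area ratio = (3/4)^2 = 9/16. Area of the second triangle = 72 * 16/9 = 128.

128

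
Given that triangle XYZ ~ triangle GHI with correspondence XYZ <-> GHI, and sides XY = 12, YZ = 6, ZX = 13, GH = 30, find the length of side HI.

Since the triangles are similar, the ratio of corresponding sides is constant.
Scale factor k = GH / XY = 30 / 12 = 5/2
HI = k * YZ = 5/2 * 6 = 15

15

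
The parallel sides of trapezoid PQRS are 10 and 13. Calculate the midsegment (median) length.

The midsegment (median) of a trapezoid connects the midpoints of the non-parallel sides.
Its length is the average of the two bases: (10 + 13) / 2 = 23/2.

23/2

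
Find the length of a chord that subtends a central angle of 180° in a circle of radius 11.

Chord length = 2r sin(θ/2)
= 2 × 11 × sin(180°/2)
= 2 × 11 × sin(90°)
= 22

22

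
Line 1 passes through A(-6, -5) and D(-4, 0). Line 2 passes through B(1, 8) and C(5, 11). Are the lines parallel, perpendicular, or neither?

Slope of line 1: m1 = (0 - -5)/(-4 - -6) = 5/2 = 5/2
Slope of line 2: m2 = (11 - 8)/(5 - 1) = 3/4 = 3/4
m1 != m2 (5/2 != 3/4), so not parallel.
m1 * m2 = (5/2) * (3/4) = 15/8 != -1, so not perpendicular.
The lines are neither parallel nor perpendicular.

Neither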